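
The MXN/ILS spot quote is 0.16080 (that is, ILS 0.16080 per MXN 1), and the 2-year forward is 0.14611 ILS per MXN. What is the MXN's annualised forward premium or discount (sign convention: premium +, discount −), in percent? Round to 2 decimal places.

-4.57%

T = 2 years.
(F − S)/S = (0.14611 − 0.1608)/0.1608 = -0.0913557.
Annualise by dividing by T: -0.0913557 / 2 = -0.045678 → -4.57%.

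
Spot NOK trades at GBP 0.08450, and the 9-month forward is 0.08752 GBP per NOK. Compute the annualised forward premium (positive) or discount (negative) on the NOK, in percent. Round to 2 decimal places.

T = 9/12 years.
(F − S)/S = (0.08752 − 0.0845)/0.0845 = 0.0357396.
Per annum: 0.0357396 / (9/12) = 0.047653 = 4.77%.

+4.77%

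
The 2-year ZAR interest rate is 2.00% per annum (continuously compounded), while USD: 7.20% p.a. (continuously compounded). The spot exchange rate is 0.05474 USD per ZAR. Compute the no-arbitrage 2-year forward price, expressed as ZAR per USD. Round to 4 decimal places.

T = 2 years.
USD growth factor: e^(0.0720×2) = 1.15488411.
ZAR growth factor: e^(0.0200×2) = 1.04081077.
So F = 0.05474 × 1.15488411 / 1.04081077 = 0.060739529 (USD/ZAR).
Quoted the other way: 1/0.060739529 = 16.4637 ZAR per USD.

16.4637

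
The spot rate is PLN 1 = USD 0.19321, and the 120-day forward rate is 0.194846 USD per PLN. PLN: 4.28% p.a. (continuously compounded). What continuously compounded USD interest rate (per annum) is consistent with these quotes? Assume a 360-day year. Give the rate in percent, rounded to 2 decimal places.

T = 120/360 years.
F/S = 0.194846/0.19321 = 1.0084675 = (growth of USD) / (growth of PLN).
PLN growth factor: e^(0.0428×120/360) = 1.0143689.
So the USD growth factor = 1.0229581.
r = ln(1.0229581)/(120/360) = 0.068096 → 6.81%.

6.81%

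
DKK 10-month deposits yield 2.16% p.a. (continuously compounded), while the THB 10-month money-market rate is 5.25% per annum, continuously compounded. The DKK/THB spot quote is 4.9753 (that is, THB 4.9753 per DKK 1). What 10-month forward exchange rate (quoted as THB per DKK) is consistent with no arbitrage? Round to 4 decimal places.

T = 10/12 years.
THB growth factor: e^(0.0525×10/12) = 1.0447211.
DKK growth factor: e^(0.0216×10/12) = 1.018163.
So F = 4.9753 × 1.0447211 / 1.018163 = 5.105077 (THB/DKK).

5.1051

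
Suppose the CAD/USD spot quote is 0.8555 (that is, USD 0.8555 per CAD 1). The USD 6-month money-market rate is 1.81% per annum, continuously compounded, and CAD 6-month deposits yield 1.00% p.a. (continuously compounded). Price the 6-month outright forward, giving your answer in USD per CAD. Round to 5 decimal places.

T = 6/12 years.
USD accumulates by e^(0.0181×6/12) = 1.0090911.
CAD growth factor: e^(0.0100×6/12) = 1.0050125.
So F = 0.8555 × 1.0090911 / 1.0050125 = 0.8589718 (USD/CAD).

0.85897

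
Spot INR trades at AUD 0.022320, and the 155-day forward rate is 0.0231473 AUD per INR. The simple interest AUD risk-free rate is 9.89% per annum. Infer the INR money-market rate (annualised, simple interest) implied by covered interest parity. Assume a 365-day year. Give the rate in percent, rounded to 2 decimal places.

1.12%

T = 155/365 years.
By CIP, F/S equals the AUD-to-INR growth ratio: 0.0231473/0.02232 = 1.0370654.
AUD growth factor: 1 + 0.0989×155/365 = 1.0419986.
Hence g_INR = 1.0047569.
r = (1.0047569 − 1)/(155/365) = 0.011202 → 1.12%.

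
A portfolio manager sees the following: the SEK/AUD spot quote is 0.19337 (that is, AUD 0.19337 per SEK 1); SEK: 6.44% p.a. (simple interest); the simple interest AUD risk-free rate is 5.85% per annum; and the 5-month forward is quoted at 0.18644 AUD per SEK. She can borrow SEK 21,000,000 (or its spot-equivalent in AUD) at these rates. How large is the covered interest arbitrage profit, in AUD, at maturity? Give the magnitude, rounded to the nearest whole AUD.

AUD 139,452

T = 5/12 years.
Keep in SEK, deliver into the forward: 21,000,000·1.026833333·0.18644 = AUD 4,020,298.94.
Swap to AUD now, deposit: 21,000,000·0.19337·1.024375 = AUD 4,159,751.27.
The quoted forward undervalues SEK, so borrow SEK, convert to AUD at spot, deposit the AUD at 5.85%, and buy SEK forward at 0.18644 to cover the loan.
The gap between the two covered legs is AUD 139,452.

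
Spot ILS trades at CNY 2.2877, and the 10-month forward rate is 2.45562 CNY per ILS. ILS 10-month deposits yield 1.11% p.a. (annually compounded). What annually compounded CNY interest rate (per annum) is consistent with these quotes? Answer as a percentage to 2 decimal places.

T = 10/12 years.
CIP gives F = S · g_CNY/g_ILS, so g_CNY/g_ILS = 2.45562/2.2877 = 1.0734012.
The ILS side grows by (1 + 0.0111)^(10/12) = 1.0092415.
Hence g_CNY = 1.083321.
Annualise: 1.083321^(12/10) − 1 = 0.100800 = 10.08%.

10.08%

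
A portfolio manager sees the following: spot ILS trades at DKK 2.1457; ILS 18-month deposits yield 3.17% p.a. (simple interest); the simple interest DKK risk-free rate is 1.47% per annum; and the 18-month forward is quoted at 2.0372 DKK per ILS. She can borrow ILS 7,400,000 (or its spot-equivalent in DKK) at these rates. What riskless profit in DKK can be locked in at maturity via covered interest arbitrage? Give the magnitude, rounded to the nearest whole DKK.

DKK 436,184

T = 18/12 years.
Invest the ILS and cover forward: 7,400,000 × 1.047550 × 2.0372 = DKK 15,792,109.56.
Convert at spot and invest in DKK: 7,400,000 × 2.1457 × 1.022050 = DKK 16,228,293.87.
The quoted forward undervalues ILS, so borrow ILS, convert to DKK at spot, deposit the DKK at 1.47%, and buy ILS forward at 2.0372 to cover the loan.
Profit = 16,228,293.87 − 15,792,109.56 = DKK 436,184.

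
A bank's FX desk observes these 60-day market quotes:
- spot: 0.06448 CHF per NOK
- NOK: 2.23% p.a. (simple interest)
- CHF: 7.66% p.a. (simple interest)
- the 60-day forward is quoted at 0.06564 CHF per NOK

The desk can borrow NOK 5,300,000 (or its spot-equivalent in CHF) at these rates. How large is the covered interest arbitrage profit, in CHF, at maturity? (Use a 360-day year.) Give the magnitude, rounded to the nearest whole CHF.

T = 60/360 years.
Route A — deposit NOK, sell forward: 5,300,000 × 1.00371667 × 0.06564 = CHF 349,185.00.
Route B — convert at spot, deposit CHF: 5,300,000 × 0.06448 × 1.01276667 = CHF 346,106.93.
The quoted forward overvalues NOK, so borrow CHF, buy NOK at spot, deposit the NOK at 2.23%, and sell the proceeds forward at 0.06564.
The gap between the two covered legs is CHF 3,078.

CHF 3,078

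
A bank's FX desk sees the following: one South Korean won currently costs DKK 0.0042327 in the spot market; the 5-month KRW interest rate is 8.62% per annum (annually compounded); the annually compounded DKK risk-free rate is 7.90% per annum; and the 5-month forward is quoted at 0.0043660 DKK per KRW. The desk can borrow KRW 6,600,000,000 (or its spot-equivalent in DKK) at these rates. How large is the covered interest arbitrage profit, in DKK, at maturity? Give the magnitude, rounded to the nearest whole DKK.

T = 5/12 years.
Keep in KRW, deliver into the forward: 6,600,000,000·1.035052589·0.0043660 = DKK 29,825,661.38.
Swap to DKK now, deposit: 6,600,000,000·0.0042327·1.0321883079 = DKK 28,835,026.78.
The quoted forward overvalues KRW, so borrow DKK, buy KRW at spot, deposit the KRW at 8.62%, and sell the proceeds forward at 0.0043660.
The gap between the two covered legs is DKK 990,635.

DKK 990,635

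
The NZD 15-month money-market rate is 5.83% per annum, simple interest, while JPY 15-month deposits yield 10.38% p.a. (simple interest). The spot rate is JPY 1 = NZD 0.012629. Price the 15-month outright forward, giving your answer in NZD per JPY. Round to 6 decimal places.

0.011993

T = 15/12 years.
NZD accumulates by 1 + 0.0583×15/12 = 1.072875.
JPY accumulates by 1 + 0.1038×15/12 = 1.129750.
CIP: F = S · (grow NZD)/(grow JPY) = 0.012629 × 1.072875/1.129750 = 0.01199322 NZD per JPY.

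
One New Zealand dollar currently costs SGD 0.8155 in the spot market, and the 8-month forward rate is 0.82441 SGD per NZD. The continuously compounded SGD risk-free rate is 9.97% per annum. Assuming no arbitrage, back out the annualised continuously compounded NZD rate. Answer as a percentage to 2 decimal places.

8.34%

T = 8/12 years.
CIP gives F = S · g_SGD/g_NZD, so g_SGD/g_NZD = 0.82441/0.8155 = 1.0109258.
SGD growth factor: e^(0.0997×8/12) = 1.0687253.
So the NZD growth factor = 1.0571748.
r = ln(1.0571748)/(8/12) = 0.083400 → 8.34%.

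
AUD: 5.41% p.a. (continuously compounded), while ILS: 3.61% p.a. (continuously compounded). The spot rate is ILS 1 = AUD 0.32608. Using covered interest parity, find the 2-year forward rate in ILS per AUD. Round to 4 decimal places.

T = 2 years.
AUD growth factor: e^(0.0541×2) = 1.1142706.
ILS accumulates by e^(0.0361×2) = 1.0748703.
CIP: F = S · (grow AUD)/(grow ILS) = 0.32608 × 1.1142706/1.0748703 = 0.3380327 AUD per ILS.
Invert for ILS per AUD: 1 / 0.3380327 = 2.9583.

2.9583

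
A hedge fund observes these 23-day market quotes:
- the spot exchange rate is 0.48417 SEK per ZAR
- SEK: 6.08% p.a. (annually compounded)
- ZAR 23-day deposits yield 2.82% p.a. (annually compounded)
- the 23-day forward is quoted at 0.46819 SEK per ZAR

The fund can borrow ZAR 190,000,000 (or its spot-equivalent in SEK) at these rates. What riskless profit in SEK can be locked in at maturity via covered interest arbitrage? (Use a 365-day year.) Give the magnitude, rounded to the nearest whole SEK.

T = 23/365 years.
Keep in ZAR, deliver into the forward: 190,000,000·1.0017539284·0.46819 = SEK 89,112,122.63.
Swap to SEK now, deposit: 190,000,000·0.48417·1.0037262041 = SEK 92,335,082.09.
The quoted forward undervalues ZAR, so borrow ZAR, convert to SEK at spot, deposit the SEK at 6.08%, and buy ZAR forward at 0.46819 to cover the loan.
Arbitrage profit = |89,112,122.63 − 92,335,082.09| = SEK 3,222,959.

SEK 3,222,959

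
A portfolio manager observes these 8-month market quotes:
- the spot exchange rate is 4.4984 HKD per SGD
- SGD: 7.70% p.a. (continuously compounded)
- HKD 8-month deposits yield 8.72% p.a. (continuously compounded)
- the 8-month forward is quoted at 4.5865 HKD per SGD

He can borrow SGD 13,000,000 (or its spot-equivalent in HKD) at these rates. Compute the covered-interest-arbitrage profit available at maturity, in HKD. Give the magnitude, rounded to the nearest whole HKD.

T = 8/12 years.
Keep in SGD, deliver into the forward: 13,000,000·1.052673726·4.5865 = HKD 62,765,144.58.
Swap to HKD now, deposit: 13,000,000·4.4984·1.0598563005 = HKD 61,979,548.57.
The quoted forward overvalues SGD, so borrow HKD, buy SGD at spot, deposit the SGD at 7.70%, and sell the proceeds forward at 4.5865.
The gap between the two covered legs is HKD 785,596.

HKD 785,596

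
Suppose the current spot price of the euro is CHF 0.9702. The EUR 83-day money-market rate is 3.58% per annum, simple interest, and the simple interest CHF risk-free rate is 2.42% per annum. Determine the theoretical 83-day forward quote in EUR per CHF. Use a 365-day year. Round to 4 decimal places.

T = 83/365 years.
CHF accumulates by 1 + 0.0242×83/365 = 1.005503.
EUR accumulates by 1 + 0.0358×83/365 = 1.0081408.
CIP: F = S · (grow CHF)/(grow EUR) = 0.9702 × 1.005503/1.0081408 = 0.9676615 CHF per EUR.
Invert for EUR per CHF: 1 / 0.9676615 = 1.0334.

1.0334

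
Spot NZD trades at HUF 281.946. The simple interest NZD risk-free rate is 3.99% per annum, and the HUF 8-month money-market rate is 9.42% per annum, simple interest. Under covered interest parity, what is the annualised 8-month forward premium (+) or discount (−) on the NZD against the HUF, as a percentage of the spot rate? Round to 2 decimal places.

T = 8/12 years.
CIP forward (HUF per NZD) = 281.946 × 1.062800/1.026600 = 291.887988.
Annualised premium = (F − S)/S × (1/T) = (291.887988 − 281.946)/281.946 ÷ (8/12) = 5.29%.

+5.29%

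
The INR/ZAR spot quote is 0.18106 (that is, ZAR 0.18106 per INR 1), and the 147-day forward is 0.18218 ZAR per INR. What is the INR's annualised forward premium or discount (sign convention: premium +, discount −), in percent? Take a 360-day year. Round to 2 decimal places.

+1.51%

T = 147/360 years.
(F − S)/S = (0.18218 − 0.18106)/0.18106 = 0.0061858.
Per annum: 0.0061858 / (147/360) = 0.015149 = 1.51%.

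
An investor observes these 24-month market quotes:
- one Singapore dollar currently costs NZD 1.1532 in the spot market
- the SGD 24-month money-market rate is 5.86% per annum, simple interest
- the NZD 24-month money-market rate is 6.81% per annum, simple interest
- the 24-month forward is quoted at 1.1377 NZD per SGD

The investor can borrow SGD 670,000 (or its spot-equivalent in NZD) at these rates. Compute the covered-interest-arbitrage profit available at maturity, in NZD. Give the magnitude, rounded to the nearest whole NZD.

NZD 26,282

T = 2 years.
Keep in SGD, deliver into the forward: 670,000·1.117200·1.1377 = NZD 851,595.75.
Swap to NZD now, deposit: 670,000·1.1532·1.136200 = NZD 877,878.11.
The quoted forward undervalues SGD, so borrow SGD, convert to NZD at spot, deposit the NZD at 6.81%, and buy SGD forward at 1.1377 to cover the loan.
Arbitrage profit = |851,595.75 − 877,878.11| = NZD 26,282.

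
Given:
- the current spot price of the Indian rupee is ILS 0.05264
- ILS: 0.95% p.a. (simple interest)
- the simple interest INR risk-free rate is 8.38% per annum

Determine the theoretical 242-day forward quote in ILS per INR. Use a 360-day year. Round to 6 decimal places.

0.050151

T = 242/360 years.
Growth of 1 ILS over T: 1 + 0.0095×242/360 = 1.0063861.
Growth of 1 INR over T: 1 + 0.0838×242/360 = 1.0563322.
So F = 0.05264 × 1.0063861 / 1.0563322 = 0.05015105 (ILS/INR).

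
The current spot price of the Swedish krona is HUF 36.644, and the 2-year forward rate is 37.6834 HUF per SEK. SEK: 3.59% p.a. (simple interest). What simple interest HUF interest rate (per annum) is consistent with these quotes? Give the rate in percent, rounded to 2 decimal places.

5.11%

T = 2 years.
By CIP, F/S equals the HUF-to-SEK growth ratio: 37.6834/36.644 = 1.0283648.
SEK growth factor: 1 + 0.0359×2 = 1.071800.
So the HUF growth factor = 1.1022014.
(1.1022014 − 1)/T = 0.051101, i.e. 5.11%.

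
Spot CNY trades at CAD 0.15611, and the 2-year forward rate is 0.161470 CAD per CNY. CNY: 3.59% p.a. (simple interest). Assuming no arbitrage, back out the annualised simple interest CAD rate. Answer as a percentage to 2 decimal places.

5.43%

T = 2 years.
By CIP, F/S equals the CAD-to-CNY growth ratio: 0.16147/0.15611 = 1.0343348.
The CNY side grows by 1 + 0.0359×2 = 1.071800.
That pins the CAD growth at 1.108600.
(1.108600 − 1)/T = 0.054300, i.e. 5.43%.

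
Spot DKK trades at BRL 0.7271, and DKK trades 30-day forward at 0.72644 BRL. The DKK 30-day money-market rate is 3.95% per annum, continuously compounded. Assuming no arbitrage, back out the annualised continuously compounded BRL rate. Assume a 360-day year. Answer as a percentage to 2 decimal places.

T = 30/360 years.
CIP gives F = S · g_BRL/g_DKK, so g_BRL/g_DKK = 0.72644/0.7271 = 0.9990923.
The DKK side grows by e^(0.0395×30/360) = 1.0032971.
Hence g_BRL = 1.0023864.
r = ln(1.0023864)/(30/360) = 0.028603 → 2.86%.

2.86%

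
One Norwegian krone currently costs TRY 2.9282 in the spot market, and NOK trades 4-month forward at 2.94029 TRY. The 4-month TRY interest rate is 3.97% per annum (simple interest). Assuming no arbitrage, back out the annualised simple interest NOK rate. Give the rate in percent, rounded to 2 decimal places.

T = 4/12 years.
By CIP, F/S equals the TRY-to-NOK growth ratio: 2.94029/2.9282 = 1.0041288.
TRY growth factor: 1 + 0.0397×4/12 = 1.0132333.
So the NOK growth factor = 1.0090671.
(1.0090671 − 1)/T = 0.027201, i.e. 2.72%.

2.72%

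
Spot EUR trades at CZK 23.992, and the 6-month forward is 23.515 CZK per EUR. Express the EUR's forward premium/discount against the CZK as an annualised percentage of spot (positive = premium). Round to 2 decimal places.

T = 6/12 years.
(F − S)/S = (23.515 − 23.992)/23.992 = -0.0198816.
Per annum: -0.0198816 / (6/12) = -0.039763 = -3.98%.

-3.98%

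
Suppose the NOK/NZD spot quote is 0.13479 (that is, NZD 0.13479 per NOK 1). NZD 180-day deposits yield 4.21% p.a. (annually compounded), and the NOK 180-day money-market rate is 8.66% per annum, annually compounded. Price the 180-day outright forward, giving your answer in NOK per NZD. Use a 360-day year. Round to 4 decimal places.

7.5757

T = 180/360 years.
Growth of 1 NZD over T: (1 + 0.0421)^(180/360) = 1.020833.
NOK accumulates by (1 + 0.0866)^(180/360) = 1.0424011.
So F = 0.13479 × 1.020833 / 1.0424011 = 0.1320011 (NZD/NOK).
Quoted the other way: 1/0.1320011 = 7.5757 NOK per NZD.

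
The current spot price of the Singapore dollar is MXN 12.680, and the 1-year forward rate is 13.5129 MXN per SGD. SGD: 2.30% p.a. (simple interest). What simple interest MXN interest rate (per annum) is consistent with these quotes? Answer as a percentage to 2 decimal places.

T = 1 year.
By CIP, F/S equals the MXN-to-SGD growth ratio: 13.5129/12.68 = 1.0656861.
The SGD side grows by 1 + 0.0230×1 = 1.023000.
Hence g_MXN = 1.0901969.
r = (1.0901969 − 1)/1 = 0.090197 → 9.02%.

9.02%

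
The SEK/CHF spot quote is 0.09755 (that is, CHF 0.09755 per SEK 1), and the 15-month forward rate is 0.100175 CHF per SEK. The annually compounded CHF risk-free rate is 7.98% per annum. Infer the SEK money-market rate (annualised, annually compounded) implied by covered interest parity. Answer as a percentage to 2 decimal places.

5.71%

T = 15/12 years.
F/S = 0.100175/0.09755 = 1.0269093 = (growth of CHF) / (growth of SEK).
CHF growth factor: (1 + 0.0798)^(15/12) = 1.1007258.
Hence g_SEK = 1.0718822.
Annualise: 1.0718822^(12/15) − 1 = 0.057104 = 5.71%.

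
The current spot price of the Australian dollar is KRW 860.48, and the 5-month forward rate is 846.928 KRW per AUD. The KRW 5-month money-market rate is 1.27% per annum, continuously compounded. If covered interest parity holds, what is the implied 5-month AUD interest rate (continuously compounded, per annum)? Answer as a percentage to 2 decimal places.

T = 5/12 years.
CIP gives F = S · g_KRW/g_AUD, so g_KRW/g_AUD = 846.928/860.48 = 0.9842507.
KRW growth factor: e^(0.0127×5/12) = 1.0053057.
So the AUD growth factor = 1.0213919.
r = ln(1.0213919)/(5/12) = 0.050799 → 5.08%.

5.08%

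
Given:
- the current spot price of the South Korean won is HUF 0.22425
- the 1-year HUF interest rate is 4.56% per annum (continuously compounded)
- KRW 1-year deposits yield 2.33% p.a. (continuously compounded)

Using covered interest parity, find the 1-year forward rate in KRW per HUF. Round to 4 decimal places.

4.3610

T = 1 year.
HUF growth factor: e^(0.0456×1) = 1.0466557.
KRW accumulates by e^(0.0233×1) = 1.0235736.
So F = 0.22425 × 1.0466557 / 1.0235736 = 0.2293070 (HUF/KRW).
Invert for KRW per HUF: 1 / 0.2293070 = 4.3610.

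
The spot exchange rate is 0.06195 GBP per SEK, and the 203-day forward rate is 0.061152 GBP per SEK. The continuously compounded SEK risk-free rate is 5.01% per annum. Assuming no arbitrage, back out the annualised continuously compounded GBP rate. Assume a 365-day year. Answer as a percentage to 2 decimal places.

T = 203/365 years.
CIP gives F = S · g_GBP/g_SEK, so g_GBP/g_SEK = 0.061152/0.06195 = 0.9871186.
The SEK side grows by e^(0.0501×203/365) = 1.0282557.
So the GBP growth factor = 1.0150103.
r = ln(1.0150103)/(203/365) = 0.026788 → 2.68%.

2.68%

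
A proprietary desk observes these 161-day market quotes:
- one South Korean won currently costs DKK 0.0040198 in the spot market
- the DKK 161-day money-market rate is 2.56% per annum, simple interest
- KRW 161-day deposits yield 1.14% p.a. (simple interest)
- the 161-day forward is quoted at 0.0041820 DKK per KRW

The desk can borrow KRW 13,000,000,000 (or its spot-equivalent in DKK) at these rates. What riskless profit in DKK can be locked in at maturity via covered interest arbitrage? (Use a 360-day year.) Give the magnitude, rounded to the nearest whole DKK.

T = 161/360 years.
Route A — deposit KRW, sell forward: 13,000,000,000 × 1.0050983333 × 0.0041820 = DKK 54,643,175.99.
Route B — convert at spot, deposit DKK: 13,000,000,000 × 0.0040198 × 1.0114488889 = DKK 52,855,689.17.
The quoted forward overvalues KRW, so borrow DKK, buy KRW at spot, deposit the KRW at 1.14%, and sell the proceeds forward at 0.0041820.
Arbitrage profit = |54,643,175.99 − 52,855,689.17| = DKK 1,787,487.

DKK 1,787,487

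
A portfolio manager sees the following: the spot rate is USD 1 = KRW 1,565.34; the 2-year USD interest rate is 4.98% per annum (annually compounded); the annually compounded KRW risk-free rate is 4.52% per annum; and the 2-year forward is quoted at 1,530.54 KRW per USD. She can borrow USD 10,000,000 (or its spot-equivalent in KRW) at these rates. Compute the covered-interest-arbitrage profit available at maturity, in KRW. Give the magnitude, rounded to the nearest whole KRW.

T = 2 years.
Keep in USD, deliver into the forward: 10,000,000·1.10208004·1530.54 = KRW 16,867,775,844.22.
Swap to KRW now, deposit: 10,000,000·1565.34·1.09244304 = KRW 17,100,447,882.34.
The quoted forward undervalues USD, so borrow USD, convert to KRW at spot, deposit the KRW at 4.52%, and buy USD forward at 1,530.54 to cover the loan.
Profit = 17,100,447,882.34 − 16,867,775,844.22 = KRW 232,672,038.

KRW 232,672,038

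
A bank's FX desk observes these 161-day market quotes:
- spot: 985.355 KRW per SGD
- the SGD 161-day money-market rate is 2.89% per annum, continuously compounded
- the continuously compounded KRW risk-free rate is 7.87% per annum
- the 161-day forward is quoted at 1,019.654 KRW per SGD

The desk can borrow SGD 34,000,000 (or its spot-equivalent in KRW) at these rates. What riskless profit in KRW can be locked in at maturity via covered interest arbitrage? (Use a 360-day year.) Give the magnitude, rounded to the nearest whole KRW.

T = 161/360 years.
Route A — deposit SGD, sell forward: 34,000,000 × 1.013008607453 × 1019.654 = KRW 35,119,221,473.21.
Route B — convert at spot, deposit KRW: 34,000,000 × 985.355 × 1.035823112976 = KRW 34,702,218,438.54.
The quoted forward overvalues SGD, so borrow KRW, buy SGD at spot, deposit the SGD at 2.89%, and sell the proceeds forward at 1,019.654.
Profit = 35,119,221,473.21 − 34,702,218,438.54 = KRW 417,003,035.

KRW 417,003,035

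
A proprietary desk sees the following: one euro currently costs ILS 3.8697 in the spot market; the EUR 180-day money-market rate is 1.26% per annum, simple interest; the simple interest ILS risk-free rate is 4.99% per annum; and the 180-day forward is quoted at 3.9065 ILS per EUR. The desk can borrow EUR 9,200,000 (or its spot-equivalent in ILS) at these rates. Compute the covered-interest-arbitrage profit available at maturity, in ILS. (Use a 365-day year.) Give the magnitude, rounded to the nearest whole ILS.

T = 180/365 years.
Route A — deposit EUR, sell forward: 9,200,000 × 1.0062136986 × 3.9065 = ILS 36,163,119.08.
Route B — convert at spot, deposit ILS: 9,200,000 × 3.8697 × 1.0246082192 = ILS 36,477,323.12.
The quoted forward undervalues EUR, so borrow EUR, convert to ILS at spot, deposit the ILS at 4.99%, and buy EUR forward at 3.9065 to cover the loan.
Profit = 36,477,323.12 − 36,163,119.08 = ILS 314,204.

ILS 314,204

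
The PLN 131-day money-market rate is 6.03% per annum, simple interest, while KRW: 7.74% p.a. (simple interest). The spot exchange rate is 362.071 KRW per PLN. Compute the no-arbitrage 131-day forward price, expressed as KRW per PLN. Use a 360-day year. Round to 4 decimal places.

364.2756

T = 131/360 years.
KRW accumulates by 1 + 0.0774×131/360 = 1.028165.
PLN accumulates by 1 + 0.0603×131/360 = 1.0219425.
So F = 362.071 × 1.028165 / 1.0219425 = 364.275612 (KRW/PLN).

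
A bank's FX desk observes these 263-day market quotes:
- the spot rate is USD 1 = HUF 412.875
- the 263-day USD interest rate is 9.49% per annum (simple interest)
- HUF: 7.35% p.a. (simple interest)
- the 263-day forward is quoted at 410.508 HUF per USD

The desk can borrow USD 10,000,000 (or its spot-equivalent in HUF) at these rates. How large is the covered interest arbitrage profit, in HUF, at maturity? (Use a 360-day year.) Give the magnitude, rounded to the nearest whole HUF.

T = 263/360 years.
Route A — deposit USD, sell forward: 10,000,000 × 1.069329722222 × 410.508 = HUF 4,389,684,056.10.
Route B — convert at spot, deposit HUF: 10,000,000 × 412.875 × 1.053695833333 = HUF 4,350,446,671.87.
The quoted forward overvalues USD, so borrow HUF, buy USD at spot, deposit the USD at 9.49%, and sell the proceeds forward at 410.508.
Arbitrage profit = |4,389,684,056.10 − 4,350,446,671.87| = HUF 39,237,384.

HUF 39,237,384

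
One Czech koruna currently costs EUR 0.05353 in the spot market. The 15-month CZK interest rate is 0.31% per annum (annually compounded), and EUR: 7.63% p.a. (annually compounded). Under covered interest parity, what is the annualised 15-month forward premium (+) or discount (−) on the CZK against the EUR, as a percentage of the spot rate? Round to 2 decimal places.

T = 15/12 years.
F = S · g_EUR/g_CZK = 0.05353 × 1.0962678/1.0038765 = 0.05845661.
Annualised premium = (F − S)/S × (1/T) = (0.05845661 − 0.05353)/0.05353 ÷ (15/12) = 7.36%.

+7.36%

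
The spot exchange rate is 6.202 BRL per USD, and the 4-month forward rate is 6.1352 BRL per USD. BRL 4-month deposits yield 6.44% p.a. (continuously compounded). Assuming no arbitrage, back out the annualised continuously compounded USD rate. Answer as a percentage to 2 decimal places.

9.69%

T = 4/12 years.
By CIP, F/S equals the BRL-to-USD growth ratio: 6.1352/6.202 = 0.9892293.
The BRL side grows by e^(0.0644×4/12) = 1.0216987.
So the USD growth factor = 1.0328229.
Take logs: ln 1.0328229 / (4/12) = 0.096887, so 9.69%.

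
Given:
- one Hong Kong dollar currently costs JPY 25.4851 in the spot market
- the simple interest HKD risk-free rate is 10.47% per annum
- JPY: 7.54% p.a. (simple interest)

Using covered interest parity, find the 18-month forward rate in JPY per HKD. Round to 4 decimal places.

24.5171

T = 18/12 years.
JPY growth factor: 1 + 0.0754×18/12 = 1.113100.
Growth of 1 HKD over T: 1 + 0.1047×18/12 = 1.157050.
So F = 25.4851 × 1.113100 / 1.157050 = 24.517060 (JPY/HKD).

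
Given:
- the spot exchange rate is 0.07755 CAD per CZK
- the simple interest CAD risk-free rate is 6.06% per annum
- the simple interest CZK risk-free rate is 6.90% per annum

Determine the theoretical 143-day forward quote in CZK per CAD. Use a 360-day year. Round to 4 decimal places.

12.9369

T = 143/360 years.
CAD accumulates by 1 + 0.0606×143/360 = 1.02407167.
CZK growth factor: 1 + 0.0690×143/360 = 1.02740833.
So F = 0.07755 × 1.02407167 / 1.02740833 = 0.077298145 (CAD/CZK).
Invert for CZK per CAD: 1 / 0.077298145 = 12.9369.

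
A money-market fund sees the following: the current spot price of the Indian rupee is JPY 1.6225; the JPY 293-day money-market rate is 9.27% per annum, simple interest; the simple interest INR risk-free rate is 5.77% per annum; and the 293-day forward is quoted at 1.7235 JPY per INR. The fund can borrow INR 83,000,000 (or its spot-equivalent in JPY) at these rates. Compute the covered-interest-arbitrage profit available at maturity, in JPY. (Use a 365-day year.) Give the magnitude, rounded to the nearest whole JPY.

T = 293/365 years.
Route A — deposit INR, sell forward: 83,000,000 × 1.04631808219 × 1.7235 = JPY 149,676,324.82.
Route B — convert at spot, deposit JPY: 83,000,000 × 1.6225 × 1.0744139726 = JPY 144,688,643.66.
The quoted forward overvalues INR, so borrow JPY, buy INR at spot, deposit the INR at 5.77%, and sell the proceeds forward at 1.7235.
Arbitrage profit = |149,676,324.82 − 144,688,643.66| = JPY 4,987,681.

JPY 4,987,681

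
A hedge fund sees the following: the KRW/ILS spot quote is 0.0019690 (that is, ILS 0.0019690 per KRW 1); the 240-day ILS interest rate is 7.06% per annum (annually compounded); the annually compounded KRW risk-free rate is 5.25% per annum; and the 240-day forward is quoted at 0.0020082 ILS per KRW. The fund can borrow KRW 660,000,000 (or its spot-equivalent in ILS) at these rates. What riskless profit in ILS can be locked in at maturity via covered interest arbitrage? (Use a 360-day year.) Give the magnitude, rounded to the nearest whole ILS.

ILS 11,398

T = 240/360 years.
Invest the KRW and cover forward: 660,000,000 × 1.034700684 × 0.0020082 = ILS 1,371,404.70.
Convert at spot and invest in ILS: 660,000,000 × 0.0019690 × 1.046529543 = ILS 1,360,007.00.
The quoted forward overvalues KRW, so borrow ILS, buy KRW at spot, deposit the KRW at 5.25%, and sell the proceeds forward at 0.0020082.
Profit = 1,371,404.70 − 1,360,007.00 = ILS 11,398.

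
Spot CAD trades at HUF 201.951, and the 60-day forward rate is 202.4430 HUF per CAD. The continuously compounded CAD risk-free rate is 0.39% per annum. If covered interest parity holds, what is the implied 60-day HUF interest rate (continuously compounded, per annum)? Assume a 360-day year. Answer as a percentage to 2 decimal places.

T = 60/360 years.
CIP gives F = S · g_HUF/g_CAD, so g_HUF/g_CAD = 202.443/201.951 = 1.0024362.
CAD growth factor: e^(0.0039×60/360) = 1.0006502.
Hence g_HUF = 1.003088.
Take logs: ln 1.003088 / (60/360) = 0.018499, so 1.85%.

1.85%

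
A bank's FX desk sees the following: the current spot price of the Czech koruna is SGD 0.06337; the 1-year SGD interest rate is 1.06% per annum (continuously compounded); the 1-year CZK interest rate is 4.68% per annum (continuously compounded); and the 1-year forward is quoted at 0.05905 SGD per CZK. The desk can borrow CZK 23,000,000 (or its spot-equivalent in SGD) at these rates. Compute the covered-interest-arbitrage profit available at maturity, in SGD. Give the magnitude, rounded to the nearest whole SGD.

SGD 49,820

T = 1 year.
Route A — deposit CZK, sell forward: 23,000,000 × 1.047912406 × 0.05905 = SGD 1,423,222.23.
Route B — convert at spot, deposit SGD: 23,000,000 × 0.06337 × 1.010656379 = SGD 1,473,041.78.
The quoted forward undervalues CZK, so borrow CZK, convert to SGD at spot, deposit the SGD at 1.06%, and buy CZK forward at 0.05905 to cover the loan.
Arbitrage profit = |1,423,222.23 − 1,473,041.78| = SGD 49,820.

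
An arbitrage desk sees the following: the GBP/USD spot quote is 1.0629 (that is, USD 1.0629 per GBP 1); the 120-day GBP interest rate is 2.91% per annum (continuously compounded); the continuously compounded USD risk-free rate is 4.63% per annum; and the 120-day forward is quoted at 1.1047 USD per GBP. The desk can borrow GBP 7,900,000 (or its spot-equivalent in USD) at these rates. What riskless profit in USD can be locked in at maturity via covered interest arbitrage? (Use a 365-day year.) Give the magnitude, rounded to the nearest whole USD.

T = 120/365 years.
Route A — deposit GBP, sell forward: 7,900,000 × 1.009613035 × 1.1047 = USD 8,811,024.21.
Route B — convert at spot, deposit USD: 7,900,000 × 1.0629 × 1.015338361 = USD 8,525,704.84.
The quoted forward overvalues GBP, so borrow USD, buy GBP at spot, deposit the GBP at 2.91%, and sell the proceeds forward at 1.1047.
Arbitrage profit = |8,811,024.21 − 8,525,704.84| = USD 285,319.

USD 285,319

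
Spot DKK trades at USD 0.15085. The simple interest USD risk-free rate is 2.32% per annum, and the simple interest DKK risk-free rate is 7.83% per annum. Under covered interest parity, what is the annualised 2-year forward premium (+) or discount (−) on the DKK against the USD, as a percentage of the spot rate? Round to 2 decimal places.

-4.76%

T = 2 years.
No-arbitrage forward: 0.15085 × 1.046400 / 1.156600 = 0.13647712 USD/DKK.
Annualised premium = (F − S)/S × (1/T) = (0.13647712 − 0.15085)/0.15085 ÷ 2 = -4.76%.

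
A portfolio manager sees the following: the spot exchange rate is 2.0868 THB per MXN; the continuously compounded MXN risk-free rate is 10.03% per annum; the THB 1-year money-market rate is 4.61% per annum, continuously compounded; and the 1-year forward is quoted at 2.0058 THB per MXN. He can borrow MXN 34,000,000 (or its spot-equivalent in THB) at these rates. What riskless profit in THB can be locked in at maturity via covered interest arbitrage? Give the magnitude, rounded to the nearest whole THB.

T = 1 year.
Route A — deposit MXN, sell forward: 34,000,000 × 1.1055025191 × 2.0058 = THB 75,392,176.40.
Route B — convert at spot, deposit THB: 34,000,000 × 2.0868 × 1.0471791236 = THB 74,298,615.43.
The quoted forward overvalues MXN, so borrow THB, buy MXN at spot, deposit the MXN at 10.03%, and sell the proceeds forward at 2.0058.
The gap between the two covered legs is THB 1,093,561.

THB 1,093,561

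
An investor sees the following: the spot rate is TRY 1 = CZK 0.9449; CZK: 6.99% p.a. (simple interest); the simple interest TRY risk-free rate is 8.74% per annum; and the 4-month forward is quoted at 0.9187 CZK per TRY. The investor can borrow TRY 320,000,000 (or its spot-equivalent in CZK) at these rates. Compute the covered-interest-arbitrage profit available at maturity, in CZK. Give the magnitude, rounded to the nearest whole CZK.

CZK 6,864,441

T = 4/12 years.
Keep in TRY, deliver into the forward: 320,000,000·1.02913333333·0.9187 = CZK 302,548,733.87.
Swap to CZK now, deposit: 320,000,000·0.9449·1.023300 = CZK 309,413,174.40.
The quoted forward undervalues TRY, so borrow TRY, convert to CZK at spot, deposit the CZK at 6.99%, and buy TRY forward at 0.9187 to cover the loan.
Arbitrage profit = |302,548,733.87 − 309,413,174.40| = CZK 6,864,441.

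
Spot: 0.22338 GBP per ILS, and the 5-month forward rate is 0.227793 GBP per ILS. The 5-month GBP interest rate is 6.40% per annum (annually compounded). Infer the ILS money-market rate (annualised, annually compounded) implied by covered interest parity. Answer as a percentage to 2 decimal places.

T = 5/12 years.
By CIP, F/S equals the GBP-to-ILS growth ratio: 0.227793/0.22338 = 1.0197556.
GBP growth factor: (1 + 0.0640)^(5/12) = 1.026185.
That pins the ILS growth at 1.0063048.
r = 1.0063048^(12/5) − 1 = 0.015198 → 1.52%.

1.52%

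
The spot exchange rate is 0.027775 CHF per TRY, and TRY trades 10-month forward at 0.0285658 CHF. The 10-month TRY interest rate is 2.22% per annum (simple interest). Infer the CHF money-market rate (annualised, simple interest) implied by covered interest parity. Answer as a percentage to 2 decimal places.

T = 10/12 years.
By CIP, F/S equals the CHF-to-TRY growth ratio: 0.0285658/0.027775 = 1.0284716.
The TRY side grows by 1 + 0.0222×10/12 = 1.018500.
Hence g_CHF = 1.0474983.
(1.0474983 − 1)/T = 0.056998, i.e. 5.70%.

5.70%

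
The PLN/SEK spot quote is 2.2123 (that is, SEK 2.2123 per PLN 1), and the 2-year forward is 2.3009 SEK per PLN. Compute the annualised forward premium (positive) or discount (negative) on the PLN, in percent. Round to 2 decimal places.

T = 2 years.
PLN trades forward at +4.00488% vs spot over the period.
Annualise by dividing by T: 0.0400488 / 2 = 0.020024 → 2.00%.

+2.00%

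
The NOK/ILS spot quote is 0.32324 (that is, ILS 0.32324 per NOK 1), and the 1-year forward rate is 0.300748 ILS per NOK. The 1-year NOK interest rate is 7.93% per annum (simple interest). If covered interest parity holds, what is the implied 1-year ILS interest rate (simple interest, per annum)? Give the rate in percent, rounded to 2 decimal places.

T = 1 year.
F/S = 0.300748/0.32324 = 0.9304170 = (growth of ILS) / (growth of NOK).
NOK growth factor: 1 + 0.0793×1 = 1.079300.
That pins the ILS growth at 1.0041991.
(1.0041991 − 1)/T = 0.004199, i.e. 0.42%.

0.42%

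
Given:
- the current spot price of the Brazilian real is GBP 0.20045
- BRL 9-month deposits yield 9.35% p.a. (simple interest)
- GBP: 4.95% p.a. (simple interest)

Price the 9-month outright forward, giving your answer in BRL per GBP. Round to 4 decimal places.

T = 9/12 years.
GBP accumulates by 1 + 0.0495×9/12 = 1.037125.
BRL growth factor: 1 + 0.0935×9/12 = 1.070125.
Forward (GBP per BRL) = 0.20045 × 1.037125 / 1.070125 = 0.1942686.
Invert for BRL per GBP: 1 / 0.1942686 = 5.1475.

5.1475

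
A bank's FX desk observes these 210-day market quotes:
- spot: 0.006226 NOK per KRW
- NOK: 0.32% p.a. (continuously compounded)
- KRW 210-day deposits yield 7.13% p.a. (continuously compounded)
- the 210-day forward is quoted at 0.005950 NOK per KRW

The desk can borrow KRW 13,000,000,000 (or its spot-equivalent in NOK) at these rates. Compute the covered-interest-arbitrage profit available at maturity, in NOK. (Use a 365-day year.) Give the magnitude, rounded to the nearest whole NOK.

NOK 498,125

T = 210/365 years.
Keep in KRW, deliver into the forward: 13,000,000,000·1.0418749409·0.005950 = NOK 80,589,026.68.
Swap to NOK now, deposit: 13,000,000,000·0.006226·1.0018427917 = NOK 81,087,151.87.
The quoted forward undervalues KRW, so borrow KRW, convert to NOK at spot, deposit the NOK at 0.32%, and buy KRW forward at 0.005950 to cover the loan.
Arbitrage profit = |80,589,026.68 − 81,087,151.87| = NOK 498,125.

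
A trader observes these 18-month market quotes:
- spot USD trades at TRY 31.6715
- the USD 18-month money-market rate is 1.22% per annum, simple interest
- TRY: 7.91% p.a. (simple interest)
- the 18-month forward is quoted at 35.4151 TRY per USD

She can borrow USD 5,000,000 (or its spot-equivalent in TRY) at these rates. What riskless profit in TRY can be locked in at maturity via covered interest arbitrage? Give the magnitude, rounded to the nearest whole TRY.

T = 18/12 years.
Invest the USD and cover forward: 5,000,000 × 1.018300 × 35.4151 = TRY 180,315,981.65.
Convert at spot and invest in TRY: 5,000,000 × 31.6715 × 1.118650 = TRY 177,146,617.38.
The quoted forward overvalues USD, so borrow TRY, buy USD at spot, deposit the USD at 1.22%, and sell the proceeds forward at 35.4151.
Arbitrage profit = |180,315,981.65 − 177,146,617.38| = TRY 3,169,364.

TRY 3,169,364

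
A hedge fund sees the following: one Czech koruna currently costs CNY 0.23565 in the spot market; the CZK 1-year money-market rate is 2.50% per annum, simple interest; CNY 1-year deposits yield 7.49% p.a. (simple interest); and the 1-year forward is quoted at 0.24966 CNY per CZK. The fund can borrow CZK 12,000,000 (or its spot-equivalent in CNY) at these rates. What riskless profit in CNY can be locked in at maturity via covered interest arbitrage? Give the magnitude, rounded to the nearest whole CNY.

T = 1 year.
Keep in CZK, deliver into the forward: 12,000,000·1.025000·0.24966 = CNY 3,070,818.00.
Swap to CNY now, deposit: 12,000,000·0.23565·1.074900 = CNY 3,039,602.22.
The quoted forward overvalues CZK, so borrow CNY, buy CZK at spot, deposit the CZK at 2.50%, and sell the proceeds forward at 0.24966.
Arbitrage profit = |3,070,818.00 − 3,039,602.22| = CNY 31,216.

CNY 31,216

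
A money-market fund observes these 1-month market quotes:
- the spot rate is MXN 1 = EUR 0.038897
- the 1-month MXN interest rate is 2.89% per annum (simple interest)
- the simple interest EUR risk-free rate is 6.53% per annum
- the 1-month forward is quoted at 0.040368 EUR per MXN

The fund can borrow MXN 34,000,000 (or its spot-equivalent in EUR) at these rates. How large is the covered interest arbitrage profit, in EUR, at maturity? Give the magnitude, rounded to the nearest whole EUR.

T = 1/12 years.
Route A — deposit MXN, sell forward: 34,000,000 × 1.002408333 × 0.040368 = EUR 1,375,817.47.
Route B — convert at spot, deposit EUR: 34,000,000 × 0.038897 × 1.005441667 = EUR 1,329,694.59.
The quoted forward overvalues MXN, so borrow EUR, buy MXN at spot, deposit the MXN at 2.89%, and sell the proceeds forward at 0.040368.
Arbitrage profit = |1,375,817.47 − 1,329,694.59| = EUR 46,123.

EUR 46,123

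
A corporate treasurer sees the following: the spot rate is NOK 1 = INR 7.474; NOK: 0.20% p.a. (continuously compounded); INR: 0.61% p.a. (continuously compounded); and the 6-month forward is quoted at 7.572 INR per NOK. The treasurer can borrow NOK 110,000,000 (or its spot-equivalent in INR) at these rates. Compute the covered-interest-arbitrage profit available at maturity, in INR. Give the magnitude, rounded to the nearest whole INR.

T = 6/12 years.
Invest the NOK and cover forward: 110,000,000 × 1.00100050017 × 7.572 = INR 833,753,336.60.
Convert at spot and invest in INR: 110,000,000 × 7.474 × 1.00305465598 = INR 824,651,354.87.
The quoted forward overvalues NOK, so borrow INR, buy NOK at spot, deposit the NOK at 0.20%, and sell the proceeds forward at 7.572.
Profit = 833,753,336.60 − 824,651,354.87 = INR 9,101,982.

INR 9,101,982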